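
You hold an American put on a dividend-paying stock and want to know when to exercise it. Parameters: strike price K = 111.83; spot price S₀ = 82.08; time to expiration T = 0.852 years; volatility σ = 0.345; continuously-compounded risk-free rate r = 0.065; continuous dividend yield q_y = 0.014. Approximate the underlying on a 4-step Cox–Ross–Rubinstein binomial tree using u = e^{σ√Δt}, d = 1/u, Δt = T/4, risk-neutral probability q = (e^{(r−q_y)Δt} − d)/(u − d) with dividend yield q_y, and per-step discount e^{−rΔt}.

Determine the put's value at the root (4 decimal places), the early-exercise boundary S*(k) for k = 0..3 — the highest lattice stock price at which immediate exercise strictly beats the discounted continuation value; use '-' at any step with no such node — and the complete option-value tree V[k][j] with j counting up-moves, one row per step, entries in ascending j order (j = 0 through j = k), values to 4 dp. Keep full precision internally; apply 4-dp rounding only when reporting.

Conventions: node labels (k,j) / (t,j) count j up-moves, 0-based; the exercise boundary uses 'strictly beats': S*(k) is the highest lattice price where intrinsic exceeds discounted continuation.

price = 29.9391
boundary = - 69.9983 82.0800 96.2471
tree:
29.9391
41.8317 18.6227
52.1351 29.7500 7.7699
60.9219 41.8317 15.5829 0.0000
68.4153 52.1351 29.7500 0.0000 0.0000

params: Δt=0.21300 u=1.17260 d=0.85281 q=0.49443 e^(-rΔt)=0.98625
t_4 payoffs: 68.4153 52.1351 29.7500 0.0000 0.0000
t_3: node(3,0) S=50.9081 payoff=60.9219 vs cont=59.5359 → 60.9219 [stop]  node(3,1) S=69.9983 payoff=41.8317 vs cont=40.5026 → 41.8317 [stop]  node(3,2) S=96.2471 payoff=15.5829 vs cont=14.8339 → 15.5829 [stop]  node(3,3) S=132.3390 payoff=0.0000 vs cont=0.0000 → 0.0000 [wait]  ⇒ S*(3)=96.2471
t_2: node(2,0) S=59.6949 payoff=52.1351 vs cont=50.7753 → 52.1351 [stop]  node(2,1) S=82.0800 payoff=29.7500 vs cont=28.4568 → 29.7500 [stop]  node(2,2) S=112.8594 payoff=0.0000 vs cont=7.7699 → 7.7699 [wait]  ⇒ S*(2)=82.0800
t_1: node(1,0) S=69.9983 payoff=41.8317 vs cont=40.5026 → 41.8317 [stop]  node(1,1) S=96.2471 payoff=15.5829 vs cont=18.6227 → 18.6227 [wait]  ⇒ S*(1)=69.9983
t_0: node(0,0) S=82.0800 payoff=29.7500 vs cont=29.9391 → 29.9391 [wait]  ⇒ S*(0)=-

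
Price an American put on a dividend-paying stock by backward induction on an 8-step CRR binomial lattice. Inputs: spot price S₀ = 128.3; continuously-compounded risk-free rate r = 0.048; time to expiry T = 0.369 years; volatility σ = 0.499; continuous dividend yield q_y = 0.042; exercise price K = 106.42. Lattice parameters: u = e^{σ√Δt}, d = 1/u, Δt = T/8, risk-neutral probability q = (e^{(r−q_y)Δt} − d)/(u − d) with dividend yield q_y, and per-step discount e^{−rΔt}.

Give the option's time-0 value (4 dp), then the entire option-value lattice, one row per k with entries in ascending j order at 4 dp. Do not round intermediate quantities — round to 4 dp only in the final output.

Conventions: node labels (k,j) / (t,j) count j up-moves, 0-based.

price = 5.5929
tree:
5.5929
8.3692 2.5446
12.2320 4.1306 0.8002
17.3761 6.5928 1.4234 0.1138
23.8397 10.2995 2.5188 0.2171 0.0000
31.3421 15.6431 4.4302 0.4140 0.0000 0.0000
38.9719 22.8491 7.7364 0.7896 0.0000 0.0000 0.0000
45.8264 31.3421 13.3953 1.5059 0.0000 0.0000 0.0000 0.0000
51.9843 38.9719 22.8491 2.8722 0.0000 0.0000 0.0000 0.0000 0.0000

params: Δt=0.04612 u=1.11312 d=0.89837 q=0.47452 e^(-rΔt)=0.99779
t_8 payoffs: 51.9843 38.9719 22.8491 2.8722 0.0000 0.0000 0.0000 0.0000 0.0000
k=7: node(7,0) S=60.5936 payoff=45.8264 vs cont=45.7083 → 45.8264 [stop]  node(7,1) S=75.0779 payoff=31.3421 vs cont=31.2520 → 31.3421 [stop]  node(7,2) S=93.0247 payoff=13.3953 vs cont=13.3400 → 13.3953 [stop]  node(7,3) S=115.2614 payoff=0.0000 vs cont=1.5059 → 1.5059 [wait]  node(7,4) S=142.8136 payoff=0.0000 vs cont=0.0000 → 0.0000 [wait]  node(7,5) S=176.9519 payoff=0.0000 vs cont=0.0000 → 0.0000 [wait]  node(7,6) S=219.2507 payoff=0.0000 vs cont=0.0000 → 0.0000 [wait]  node(7,7) S=271.6606 payoff=0.0000 vs cont=0.0000 → 0.0000 [wait]
k=6: node(6,0) S=67.4481 payoff=38.9719 vs cont=38.8671 → 38.9719 [stop]  node(6,1) S=83.5709 payoff=22.8491 vs cont=22.7755 → 22.8491 [stop]  node(6,2) S=103.5478 payoff=2.8722 vs cont=7.7364 → 7.7364 [wait]  node(6,3) S=128.3000 payoff=0.0000 vs cont=0.7896 → 0.7896 [wait]  node(6,4) S=158.9690 payoff=0.0000 vs cont=0.0000 → 0.0000 [wait]  node(6,5) S=196.9691 payoff=0.0000 vs cont=0.0000 → 0.0000 [wait]  node(6,6) S=244.0528 payoff=0.0000 vs cont=0.0000 → 0.0000 [wait]
k=5: node(5,0) S=75.0779 payoff=31.3421 vs cont=31.2520 → 31.3421 [stop]  node(5,1) S=93.0247 payoff=13.3953 vs cont=15.6431 → 15.6431 [wait]  node(5,2) S=115.2614 payoff=0.0000 vs cont=4.4302 → 4.4302 [wait]  node(5,3) S=142.8136 payoff=0.0000 vs cont=0.4140 → 0.4140 [wait]  node(5,4) S=176.9519 payoff=0.0000 vs cont=0.0000 → 0.0000 [wait]  node(5,5) S=219.2507 payoff=0.0000 vs cont=0.0000 → 0.0000 [wait]
k=4: node(4,0) S=83.5709 payoff=22.8491 vs cont=23.8397 → 23.8397 [wait]  node(4,1) S=103.5478 payoff=2.8722 vs cont=10.2995 → 10.2995 [wait]  node(4,2) S=128.3000 payoff=0.0000 vs cont=2.5188 → 2.5188 [wait]  node(4,3) S=158.9690 payoff=0.0000 vs cont=0.2171 → 0.2171 [wait]  node(4,4) S=196.9691 payoff=0.0000 vs cont=0.0000 → 0.0000 [wait]
k=3: node(3,0) S=93.0247 payoff=13.3953 vs cont=17.3761 → 17.3761 [wait]  node(3,1) S=115.2614 payoff=0.0000 vs cont=6.5928 → 6.5928 [wait]  node(3,2) S=142.8136 payoff=0.0000 vs cont=1.4234 → 1.4234 [wait]  node(3,3) S=176.9519 payoff=0.0000 vs cont=0.1138 → 0.1138 [wait]
k=2: node(2,0) S=103.5478 payoff=2.8722 vs cont=12.2320 → 12.2320 [wait]  node(2,1) S=128.3000 payoff=0.0000 vs cont=4.1306 → 4.1306 [wait]  node(2,2) S=158.9690 payoff=0.0000 vs cont=0.8002 → 0.8002 [wait]
k=1: node(1,0) S=115.2614 payoff=0.0000 vs cont=8.3692 → 8.3692 [wait]  node(1,1) S=142.8136 payoff=0.0000 vs cont=2.5446 → 2.5446 [wait]
k=0: node(0,0) S=128.3000 payoff=0.0000 vs cont=5.5929 → 5.5929 [wait]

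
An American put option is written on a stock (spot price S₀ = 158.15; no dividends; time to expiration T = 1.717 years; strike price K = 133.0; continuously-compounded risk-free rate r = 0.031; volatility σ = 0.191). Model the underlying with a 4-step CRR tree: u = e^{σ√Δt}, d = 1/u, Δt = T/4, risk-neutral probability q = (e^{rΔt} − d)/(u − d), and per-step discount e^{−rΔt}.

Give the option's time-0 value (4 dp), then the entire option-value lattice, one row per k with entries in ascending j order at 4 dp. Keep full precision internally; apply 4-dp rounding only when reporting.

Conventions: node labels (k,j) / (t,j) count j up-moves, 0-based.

params: Δt=0.42925 u=1.13330 d=0.88238 q=0.52214 e^(-rΔt)=0.98678
t_4 payoffs: 37.1300 9.8666 0.0000 0.0000 0.0000
k=3: node(3,0) S=108.6499 payoff=24.3501 vs cont=22.5921 → 24.3501 [stop]  node(3,1) S=139.5477 payoff=0.0000 vs cont=4.6525 → 4.6525 [wait]  node(3,2) S=179.2321 payoff=0.0000 vs cont=0.0000 → 0.0000 [wait]  node(3,3) S=230.2020 payoff=0.0000 vs cont=0.0000 → 0.0000 [wait]
k=2: node(2,0) S=123.1334 payoff=9.8666 vs cont=13.8793 → 13.8793 [wait]  node(2,1) S=158.1500 payoff=0.0000 vs cont=2.1939 → 2.1939 [wait]  node(2,2) S=203.1246 payoff=0.0000 vs cont=0.0000 → 0.0000 [wait]
k=1: node(1,0) S=139.5477 payoff=0.0000 vs cont=7.6750 → 7.6750 [wait]  node(1,1) S=179.2321 payoff=0.0000 vs cont=1.0345 → 1.0345 [wait]
k=0: node(0,0) S=158.1500 payoff=0.0000 vs cont=4.1521 → 4.1521 [wait]

price = 4.1521
tree:
4.1521
7.6750 1.0345
13.8793 2.1939 0.0000
24.3501 4.6525 0.0000 0.0000
37.1300 9.8666 0.0000 0.0000 0.0000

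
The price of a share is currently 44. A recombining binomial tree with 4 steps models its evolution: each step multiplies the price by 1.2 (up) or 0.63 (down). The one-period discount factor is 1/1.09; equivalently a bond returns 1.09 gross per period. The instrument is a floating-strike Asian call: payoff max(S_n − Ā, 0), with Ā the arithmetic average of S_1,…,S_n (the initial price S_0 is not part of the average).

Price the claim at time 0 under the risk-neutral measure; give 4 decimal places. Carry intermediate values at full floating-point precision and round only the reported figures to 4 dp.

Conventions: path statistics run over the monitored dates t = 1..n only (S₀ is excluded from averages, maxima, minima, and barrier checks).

price = 7.2513

With p* = (R−d)/(u−d) = 0.8070, sum probability × payoff across the paths and divide by R^4.
Enumerate all 2^4 = 16 price paths (U = up ×1.2, D = down ×0.63); each path with k up-moves has probability p*^k·(1−p*)^(4−k).
DDDD: Ā=15.7792, payoff=0.0000, prob=0.001387
UDDD: Ā=30.0557, payoff=0.0000, prob=0.005800
DUDD: Ā=23.7857, payoff=0.0000, prob=0.005800
UUDD: Ā=45.3061, payoff=0.0000, prob=0.024255
DDUD: Ā=19.8356, payoff=0.0000, prob=0.005800
UDUD: Ā=37.7821, payoff=0.0000, prob=0.024255
DUUD: Ā=31.5121, payoff=0.0000, prob=0.024255
UUUD: Ā=60.0230, payoff=0.0000, prob=0.101430
DDDU: Ā=17.3470, payoff=0.0000, prob=0.005800
UDDU: Ā=33.0420, payoff=0.0000, prob=0.024255
DUDU: Ā=26.7720, payoff=0.0000, prob=0.024255
UUDU: Ā=50.9942, payoff=0.0000, prob=0.101430
DDUU: Ā=22.8219, payoff=2.3257, prob=0.024255
UDUU: Ā=43.4702, payoff=4.4299, prob=0.101430
DUUU: Ā=37.2002, payoff=10.6999, prob=0.101430
UUUU: Ā=70.8576, payoff=20.3808, prob=0.424162
Price = Σ prob·payoff / R^4 = 10.235795 / 1.411582 = 7.2513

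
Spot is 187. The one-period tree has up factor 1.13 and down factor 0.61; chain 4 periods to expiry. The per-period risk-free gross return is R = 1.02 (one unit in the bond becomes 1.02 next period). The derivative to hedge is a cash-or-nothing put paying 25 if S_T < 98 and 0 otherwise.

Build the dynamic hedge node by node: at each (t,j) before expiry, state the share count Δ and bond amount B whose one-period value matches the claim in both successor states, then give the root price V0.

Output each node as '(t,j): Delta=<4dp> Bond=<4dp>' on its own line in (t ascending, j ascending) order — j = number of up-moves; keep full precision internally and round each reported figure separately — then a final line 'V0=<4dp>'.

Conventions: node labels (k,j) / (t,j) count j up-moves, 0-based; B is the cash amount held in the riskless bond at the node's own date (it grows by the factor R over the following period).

(0,0): Delta=-0.0956 Bond=22.4642
(1,0): Delta=-0.2518 Bond=40.7382
(1,1): Delta=-0.0729 Bond=18.1313
(2,0): Delta=0.0000 Bond=24.0292
(2,1): Delta=-0.2883 Bond=46.2545
(2,2): Delta=-0.0418 Bond=11.0460
(3,0): Delta=0.0000 Bond=24.5098
(3,1): Delta=0.0000 Bond=24.5098
(3,2): Delta=-0.3301 Bond=53.2617
(3,3): Delta=0.0000 Bond=0.0000
V0=4.5908

The replicating-portfolio and risk-neutral prices coincide; use p* = (1.02−0.61)/(1.13−0.61) = 0.7885 for the latter.
Terminal payoffs: V(4,0)=25.0000, V(4,1)=25.0000, V(4,2)=25.0000, V(4,3)=0.0000, V(4,4)=0.0000
  t=3,j=0: stock 42.4454 → up 47.9634 (V=25.0000), down 25.8917 (V=25.0000). Price 24.5098; hedge Δ=0.0000, bond B=24.5098.
  t=3,j=1: stock 78.6285 → up 88.8501 (V=25.0000), down 47.9634 (V=25.0000). Price 24.5098; hedge Δ=0.0000, bond B=24.5098.
  t=3,j=2: stock 145.6560 → up 164.5913 (V=0.0000), down 88.8501 (V=25.0000). Price 5.1848; hedge Δ=-0.3301, bond B=53.2617.
  t=3,j=3: stock 269.8217 → up 304.8986 (V=0.0000), down 164.5913 (V=0.0000). Price 0.0000; hedge Δ=0.0000, bond B=0.0000.
  t=2,j=0: stock 69.5827 → up 78.6285 (V=24.5098), down 42.4454 (V=24.5098). Price 24.0292; hedge Δ=0.0000, bond B=24.0292.
  t=2,j=1: stock 128.8991 → up 145.6560 (V=5.1848), down 78.6285 (V=24.5098). Price 9.0909; hedge Δ=-0.2883, bond B=46.2545.
  t=2,j=2: stock 238.7803 → up 269.8217 (V=0.0000), down 145.6560 (V=5.1848). Price 1.0753; hedge Δ=-0.0418, bond B=11.0460.
  t=1,j=0: stock 114.0700 → up 128.8991 (V=9.0909), down 69.5827 (V=24.0292). Price 12.0107; hedge Δ=-0.2518, bond B=40.7382.
  t=1,j=1: stock 211.3100 → up 238.7803 (V=1.0753), down 128.8991 (V=9.0909). Price 2.7166; hedge Δ=-0.0729, bond B=18.1313.
  t=0,j=0: stock 187.0000 → up 211.3100 (V=2.7166), down 114.0700 (V=12.0107). Price 4.5908; hedge Δ=-0.0956, bond B=22.4642.
Verification: the root portfolio costs Δ(0,0)·S0 + B(0,0) = 4.5908, matching V0.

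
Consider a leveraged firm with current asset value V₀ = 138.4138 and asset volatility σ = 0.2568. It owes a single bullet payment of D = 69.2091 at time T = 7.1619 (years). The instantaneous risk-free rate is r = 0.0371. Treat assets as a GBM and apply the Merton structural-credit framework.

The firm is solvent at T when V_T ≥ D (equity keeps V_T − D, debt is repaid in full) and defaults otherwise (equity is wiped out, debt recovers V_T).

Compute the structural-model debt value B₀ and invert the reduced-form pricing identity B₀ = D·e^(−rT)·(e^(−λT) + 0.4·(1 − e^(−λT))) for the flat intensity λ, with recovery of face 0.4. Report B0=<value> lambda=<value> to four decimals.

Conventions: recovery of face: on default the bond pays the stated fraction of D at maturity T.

Work the structural quantities from V₀ = 138.4138 against face 69.2091:
d₁ = [ln(V₀/D) + (r + σ²/2)T] / (σ√T)
   = [ln(138.4138/69.2091) + (0.0371 + 0.5·0.2568²)·7.1619] / (0.2568·√7.1619)
   = [0.693115 + 0.501857] / 0.687241 = 1.738796
d₂ = d₁ − σ√T = 1.738796 − 0.687241 = 1.051555
N(d₁) = 0.958965,  N(d₂) = 0.853498,  e^(−rT) = 0.766664
E₀ = V₀·N(d₁) − D·e^(−rT)·N(d₂)
   = 138.4138·0.958965 − 69.2091·0.766664·0.853498 = 87.447222
B₀ = V₀ − E₀ = 138.4138 − 87.447222 = 50.966578
e^(−λT) = (B₀·e^(rT)/D − 0.4)/(1 − 0.4) = (50.9666·1.304352/69.2091 − 0.4)/0.6 = 0.93424022
λ = −ln(0.93424022)/7.1619 = 0.009498

B0=50.9666 lambda=0.0095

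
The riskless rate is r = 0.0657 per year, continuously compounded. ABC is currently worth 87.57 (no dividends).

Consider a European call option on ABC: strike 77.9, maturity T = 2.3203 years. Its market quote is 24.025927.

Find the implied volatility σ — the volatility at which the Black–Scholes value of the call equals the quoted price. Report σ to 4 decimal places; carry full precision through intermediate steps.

At σ = 0.2291 the Black–Scholes value reproduces the quote:
σ√T = 0.2291·√2.3203 = 0.348977
d₁ = (ln(S/K) + (r+σ²/2)T) / (σ√T) = (ln(87.57/77.9) + (0.0657+0.2291²/2)·2.3203) / 0.348977 = (0.117013 + 0.213336) / 0.348977 = 0.946620
d₂ = d₁ − σ√T = 0.946620 − 0.348977 = 0.597643
e^{−rT} = 0.858607
N(d₁) = 0.828084,  N(d₂) = 0.724961
V = S·N(d₁) − K·e^{−rT}·N(d₂) = 72.515291 − 48.489364 = 24.025927 (the observed quote) — the price is monotone increasing in volatility, hence this σ is the only solution

sigma = 0.2291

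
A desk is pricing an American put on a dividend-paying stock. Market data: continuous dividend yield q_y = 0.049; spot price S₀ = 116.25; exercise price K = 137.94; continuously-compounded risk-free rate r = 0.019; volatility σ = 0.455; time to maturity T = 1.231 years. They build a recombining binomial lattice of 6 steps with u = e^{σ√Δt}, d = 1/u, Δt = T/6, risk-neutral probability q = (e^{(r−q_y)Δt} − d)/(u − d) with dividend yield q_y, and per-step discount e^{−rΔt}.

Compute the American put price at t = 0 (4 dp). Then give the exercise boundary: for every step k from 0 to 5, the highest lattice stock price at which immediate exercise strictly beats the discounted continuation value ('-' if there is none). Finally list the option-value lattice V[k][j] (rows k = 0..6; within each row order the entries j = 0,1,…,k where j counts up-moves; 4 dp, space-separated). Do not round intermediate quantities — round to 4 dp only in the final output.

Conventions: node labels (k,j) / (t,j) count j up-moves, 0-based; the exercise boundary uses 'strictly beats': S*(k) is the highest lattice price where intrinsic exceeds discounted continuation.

price = 39.7701
boundary = - - - - - 41.4826
tree:
39.7701
50.9455 25.5464
63.1933 35.4232 12.8890
75.5924 47.5837 19.8750 3.8897
86.9754 61.4203 29.9580 6.8976 0.0000
96.4574 75.3863 43.7504 12.2314 0.0000 0.0000
104.1832 86.9633 60.9592 21.6900 0.0000 0.0000 0.0000

Δt=0.20517, u=1.22887, d=0.81376, q=0.43388, disc=e^(-rΔt)=0.99611
k=6 terminal: V=max(K-S,0) → 104.1832 86.9633 60.9592 21.6900 0.0000 0.0000 0.0000
k=5: j=0 S=41.4826 intr=96.4574 cont=96.3357 V=96.4574[EX]; j=1 S=62.6436 intr=75.2964 cont=75.3863 V=75.3863[hold]; j=2 S=94.5992 intr=43.3408 cont=43.7504 V=43.7504[hold]; j=3 S=142.8560 intr=0.0000 cont=12.2314 V=12.2314[hold]; j=4 S=215.7293 intr=0.0000 cont=0.0000 V=0.0000[hold]; j=5 S=325.7766 intr=0.0000 cont=0.0000 V=0.0000[hold]  S*(5)=41.4826
k=4: j=0 S=50.9767 intr=86.9633 cont=86.9754 V=86.9754[hold]; j=1 S=76.9808 intr=60.9592 cont=61.4203 V=61.4203[hold]; j=2 S=116.2500 intr=21.6900 cont=29.9580 V=29.9580[hold]; j=3 S=175.5512 intr=0.0000 cont=6.8976 V=6.8976[hold]; j=4 S=265.1029 intr=0.0000 cont=0.0000 V=0.0000[hold]  S*(4)=-
k=3: j=0 S=62.6436 intr=75.2964 cont=75.5924 V=75.5924[hold]; j=1 S=94.5992 intr=43.3408 cont=47.5837 V=47.5837[hold]; j=2 S=142.8560 intr=0.0000 cont=19.8750 V=19.8750[hold]; j=3 S=215.7293 intr=0.0000 cont=3.8897 V=3.8897[hold]  S*(3)=-
k=2: j=0 S=76.9808 intr=60.9592 cont=63.1933 V=63.1933[hold]; j=1 S=116.2500 intr=21.6900 cont=35.4232 V=35.4232[hold]; j=2 S=175.5512 intr=0.0000 cont=12.8890 V=12.8890[hold]  S*(2)=-
k=1: j=0 S=94.5992 intr=43.3408 cont=50.9455 V=50.9455[hold]; j=1 S=142.8560 intr=0.0000 cont=25.5464 V=25.5464[hold]  S*(1)=-
k=0: j=0 S=116.2500 intr=21.6900 cont=39.7701 V=39.7701[hold]  S*(0)=-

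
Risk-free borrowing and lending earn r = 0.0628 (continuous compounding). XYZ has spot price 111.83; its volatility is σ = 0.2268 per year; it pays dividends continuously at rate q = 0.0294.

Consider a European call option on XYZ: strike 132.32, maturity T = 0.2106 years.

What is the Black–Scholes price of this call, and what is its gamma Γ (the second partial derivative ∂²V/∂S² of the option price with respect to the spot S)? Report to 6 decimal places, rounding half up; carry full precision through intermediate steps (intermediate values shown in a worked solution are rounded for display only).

price = 0.328088
Γ = 0.011111

σ√T = 0.2268·√0.2106 = 0.104081
d₁ = (ln(S/K) + (r−q+σ²/2)T) / (σ√T) = (ln(111.83/132.32) + (0.0628−0.0294+0.2268²/2)·0.2106) / 0.104081 = (-0.168243 + 0.012450) / 0.104081 = -1.496840
d₂ = d₁ − σ√T = -1.496840 − 0.104081 = -1.600921
e^{−rT} = 0.986861
e^{−qT} = 0.993827
N(d₁) = 0.067217,  N(d₂) = 0.054697
Call price V = S·e^{−qT}·N(d₁) − K·e^{−rT}·N(d₂) = 7.470529 − 7.142441 = 0.328088
φ(d₁) = (1/√(2π))·e^{−d₁²/2} = 0.130132
Γ = e^{−qT}·φ(d₁) / (S·σ·√T) = 0.011111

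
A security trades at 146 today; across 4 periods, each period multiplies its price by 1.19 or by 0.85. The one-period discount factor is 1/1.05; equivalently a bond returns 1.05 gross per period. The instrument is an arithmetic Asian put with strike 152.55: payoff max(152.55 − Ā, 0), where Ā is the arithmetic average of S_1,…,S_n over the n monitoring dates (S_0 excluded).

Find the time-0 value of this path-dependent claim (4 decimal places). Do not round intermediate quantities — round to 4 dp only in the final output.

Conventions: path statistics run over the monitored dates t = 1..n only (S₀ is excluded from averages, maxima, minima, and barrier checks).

With p* = (R−d)/(u−d) = 0.5882, sum probability × payoff across the paths and divide by R^4.
Enumerate all 2^4 = 16 price paths (U = up ×1.19, D = down ×0.85); each path with k up-moves has probability p*^k·(1−p*)^(4−k).
DDDD: Ā=98.8650, payoff=53.6850, prob=0.028747
UDDD: Ā=138.4111, payoff=14.1389, prob=0.041068
DUDD: Ā=126.0011, payoff=26.5489, prob=0.041068
UUDD: Ā=176.4015, payoff=0.0000, prob=0.058668
DDUD: Ā=115.4526, payoff=37.0974, prob=0.041068
UDUD: Ā=161.6336, payoff=0.0000, prob=0.058668
DUUD: Ā=149.2236, payoff=3.3264, prob=0.058668
UUUD: Ā=208.9130, payoff=0.0000, prob=0.083811
DDDU: Ā=106.4863, payoff=46.0637, prob=0.041068
UDDU: Ā=149.0809, payoff=3.4691, prob=0.058668
DUDU: Ā=136.6709, payoff=15.8791, prob=0.058668
UUDU: Ā=191.3392, payoff=0.0000, prob=0.083811
DDUU: Ā=126.1224, payoff=26.4276, prob=0.058668
UDUU: Ā=176.5713, payoff=0.0000, prob=0.083811
DUUU: Ā=164.1613, payoff=0.0000, prob=0.083811
UUUU: Ā=229.8258, payoff=0.0000, prob=0.119730
Price = Σ prob·payoff / R^4 = 9.510196 / 1.215506 = 7.8241

price = 7.8241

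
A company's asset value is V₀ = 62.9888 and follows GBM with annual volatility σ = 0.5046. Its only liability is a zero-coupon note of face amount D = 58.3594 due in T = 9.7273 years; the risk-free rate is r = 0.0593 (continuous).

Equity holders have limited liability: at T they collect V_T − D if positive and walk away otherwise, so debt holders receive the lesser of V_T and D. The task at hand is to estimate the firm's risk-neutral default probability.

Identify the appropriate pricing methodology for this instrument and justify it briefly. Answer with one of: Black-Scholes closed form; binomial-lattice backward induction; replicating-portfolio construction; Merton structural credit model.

Key observation: with the firm-asset dynamics (V₀ = 62.9888) and a single zero-coupon liability of face 58.3594 given, debt value, spread, and default probability all derive from the option view of the balance sheet.

framework: Merton structural credit model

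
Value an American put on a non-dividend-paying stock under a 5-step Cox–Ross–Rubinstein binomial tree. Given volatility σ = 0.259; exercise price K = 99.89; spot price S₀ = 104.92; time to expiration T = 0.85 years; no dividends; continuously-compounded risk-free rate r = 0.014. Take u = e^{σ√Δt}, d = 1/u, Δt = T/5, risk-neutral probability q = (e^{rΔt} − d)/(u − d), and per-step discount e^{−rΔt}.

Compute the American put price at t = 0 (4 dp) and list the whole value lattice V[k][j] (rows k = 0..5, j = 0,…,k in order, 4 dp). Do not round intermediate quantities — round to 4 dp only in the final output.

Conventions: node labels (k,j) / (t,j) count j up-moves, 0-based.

price = 7.2833
tree:
7.2833
11.1874 3.1646
16.6423 5.4377 0.7614
23.7303 9.1815 1.4804 0.0000
31.4440 15.1472 2.8785 0.0000 0.0000
38.3765 23.7303 5.5967 0.0000 0.0000 0.0000

Δt=0.17000, u=1.11270, d=0.89872, q=0.48446, disc=e^(-rΔt)=0.99762
k=5 terminal: V=max(K-S,0) → 38.3765 23.7303 5.5967 0.0000 0.0000 0.0000
k=4: j=0 S=68.4460 intr=31.4440 cont=31.2066 V=31.4440[EX]; j=1 S=84.7428 intr=15.1472 cont=14.9097 V=15.1472[EX]; j=2 S=104.9200 intr=0.0000 cont=2.8785 V=2.8785[hold]; j=3 S=129.9013 intr=0.0000 cont=0.0000 V=0.0000[hold]; j=4 S=160.8306 intr=0.0000 cont=0.0000 V=0.0000[hold]
k=3: j=0 S=76.1597 intr=23.7303 cont=23.4928 V=23.7303[EX]; j=1 S=94.2933 intr=5.5967 cont=9.1815 V=9.1815[hold]; j=2 S=116.7444 intr=0.0000 cont=1.4804 V=1.4804[hold]; j=3 S=144.5410 intr=0.0000 cont=0.0000 V=0.0000[hold]
k=2: j=0 S=84.7428 intr=15.1472 cont=16.6423 V=16.6423[hold]; j=1 S=104.9200 intr=0.0000 cont=5.4377 V=5.4377[hold]; j=2 S=129.9013 intr=0.0000 cont=0.7614 V=0.7614[hold]
k=1: j=0 S=94.2933 intr=5.5967 cont=11.1874 V=11.1874[hold]; j=1 S=116.7444 intr=0.0000 cont=3.1646 V=3.1646[hold]
k=0: j=0 S=104.9200 intr=0.0000 cont=7.2833 V=7.2833[hold]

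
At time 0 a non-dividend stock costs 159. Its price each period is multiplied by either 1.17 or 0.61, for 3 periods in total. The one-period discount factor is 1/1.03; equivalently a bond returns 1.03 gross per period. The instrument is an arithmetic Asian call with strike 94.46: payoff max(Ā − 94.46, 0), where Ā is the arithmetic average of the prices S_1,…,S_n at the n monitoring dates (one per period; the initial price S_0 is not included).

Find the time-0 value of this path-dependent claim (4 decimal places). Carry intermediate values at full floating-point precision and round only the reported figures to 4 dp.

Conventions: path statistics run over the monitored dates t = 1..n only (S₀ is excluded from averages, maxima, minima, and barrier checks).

price = 69.2862

Under the martingale measure an up-move has probability p* = 0.7500; value the claim as the probability-weighted average of per-path payoffs, discounted 3 periods at R = 1.03.
Enumerate all 2^3 = 8 price paths (U = up ×1.17, D = down ×0.61); each path with k up-moves has probability p*^k·(1−p*)^(3−k).
DDD: Ā=64.0813, payoff=0.0000, prob=0.015625
UDD: Ā=122.9100, payoff=28.4500, prob=0.046875
DUD: Ā=93.2300, payoff=0.0000, prob=0.046875
UUD: Ā=178.8182, payoff=84.3582, prob=0.140625
DDU: Ā=75.1252, payoff=0.0000, prob=0.046875
UDU: Ā=144.0926, payoff=49.6326, prob=0.140625
DUU: Ā=114.4126, payoff=19.9526, prob=0.140625
UUU: Ā=219.4472, payoff=124.9872, prob=0.421875
Price = Σ prob·payoff / R^3 = 75.710871 / 1.092727 = 69.2862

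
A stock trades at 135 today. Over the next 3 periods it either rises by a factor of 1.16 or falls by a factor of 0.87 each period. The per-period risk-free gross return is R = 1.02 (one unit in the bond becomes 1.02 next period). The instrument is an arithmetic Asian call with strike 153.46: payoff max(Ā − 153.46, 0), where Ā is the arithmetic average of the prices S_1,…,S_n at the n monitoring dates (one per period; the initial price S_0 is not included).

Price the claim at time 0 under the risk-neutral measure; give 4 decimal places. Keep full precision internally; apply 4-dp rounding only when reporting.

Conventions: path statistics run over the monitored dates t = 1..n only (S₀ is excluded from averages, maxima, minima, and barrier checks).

Under the martingale measure an up-move has probability p* = 0.5172; value the claim as the probability-weighted average of per-path payoffs, discounted 3 periods at R = 1.02.
Enumerate all 2^3 = 8 price paths (U = up ×1.16, D = down ×0.87); each path with k up-moves has probability p*^k·(1−p*)^(3−k).
DDD: Ā=102.8431, payoff=0.0000, prob=0.112510
UDD: Ā=137.1242, payoff=0.0000, prob=0.120546
DUD: Ā=124.0742, payoff=0.0000, prob=0.120546
UUD: Ā=165.4322, payoff=11.9722, prob=0.129157
DDU: Ā=112.7207, payoff=0.0000, prob=0.120546
UDU: Ā=150.2942, payoff=0.0000, prob=0.129157
DUU: Ā=137.2442, payoff=0.0000, prob=0.129157
UUU: Ā=182.9923, payoff=29.5323, prob=0.138382
Price = Σ prob·payoff / R^3 = 5.633037 / 1.061208 = 5.3081

price = 5.3081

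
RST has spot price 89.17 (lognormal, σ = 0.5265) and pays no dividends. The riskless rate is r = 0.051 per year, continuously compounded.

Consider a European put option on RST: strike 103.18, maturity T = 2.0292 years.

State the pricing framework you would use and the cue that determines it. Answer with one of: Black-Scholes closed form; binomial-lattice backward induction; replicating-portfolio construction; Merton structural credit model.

Key observation: a European claim on RST (strike 103.18) — a lognormal (GBM) underlying with constant rate and volatility — has an exact closed-form value; no lattice or capital structure is involved.

framework: Black-Scholes closed form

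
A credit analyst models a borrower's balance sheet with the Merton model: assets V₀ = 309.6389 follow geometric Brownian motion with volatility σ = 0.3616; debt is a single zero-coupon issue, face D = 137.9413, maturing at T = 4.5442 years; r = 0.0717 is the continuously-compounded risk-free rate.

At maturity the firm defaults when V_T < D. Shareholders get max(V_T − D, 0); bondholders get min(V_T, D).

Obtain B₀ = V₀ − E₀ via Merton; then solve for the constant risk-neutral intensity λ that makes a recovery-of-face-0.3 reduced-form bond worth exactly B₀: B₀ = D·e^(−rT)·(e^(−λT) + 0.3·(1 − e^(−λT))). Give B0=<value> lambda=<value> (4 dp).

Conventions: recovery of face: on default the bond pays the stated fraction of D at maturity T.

B0=95.5740 lambda=0.0130

Work the structural quantities from V₀ = 309.6389 against face 137.9413:
d₁ = [ln(V₀/D) + (r + σ²/2)T] / (σ√T)
   = [ln(309.6389/137.9413) + (0.0717 + 0.5·0.3616²)·4.5442] / (0.3616·√4.5442)
   = [0.808579 + 0.622907] / 0.770827 = 1.857076
d₂ = d₁ − σ√T = 1.857076 − 0.770827 = 1.086249
N(d₁) = 0.968350,  N(d₂) = 0.861316,  e^(−rT) = 0.721936
E₀ = V₀·N(d₁) − D·e^(−rT)·N(d₂)
   = 309.6389·0.968350 − 137.9413·0.721936·0.861316 = 214.064884
B₀ = V₀ − E₀ = 309.6389 − 214.064884 = 95.574016
e^(−λT) = (B₀·e^(rT)/D − 0.3)/(1 − 0.3) = (95.5740·1.385165/137.9413 − 0.3)/0.7 = 0.94246458
λ = −ln(0.94246458)/4.5442 = 0.013040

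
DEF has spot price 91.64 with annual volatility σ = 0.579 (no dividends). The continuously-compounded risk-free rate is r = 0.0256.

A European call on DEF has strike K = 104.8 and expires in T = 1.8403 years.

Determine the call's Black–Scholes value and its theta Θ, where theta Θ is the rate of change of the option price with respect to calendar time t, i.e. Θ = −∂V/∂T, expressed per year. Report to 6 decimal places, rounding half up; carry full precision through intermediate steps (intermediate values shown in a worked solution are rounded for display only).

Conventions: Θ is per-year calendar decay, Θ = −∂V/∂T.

price = 25.269517
Θ = -8.284470

σ√T = 0.579·√1.8403 = 0.785458
d₁ = (ln(S/K) + (r+σ²/2)T) / (σ√T) = (ln(91.64/104.8) + (0.0256+0.579²/2)·1.8403) / 0.785458 = (-0.134186 + 0.355584) / 0.785458 = 0.281871
d₂ = d₁ − σ√T = 0.281871 − 0.785458 = -0.503587
e^{−rT} = 0.953981
N(d₁) = 0.610979,  N(d₂) = 0.307276
Call price V = S·N(d₁) − K·e^{−rT}·N(d₂) = 55.990095 − 30.720579 = 25.269517
φ(d₁) = (1/√(2π))·e^{−d₁²/2} = 0.383405
Θ = −S·φ(d₁)·σ/(2√T) − r·K·e^{−rT}·N(d₂) = −7.498023 − 0.786447 = -8.284470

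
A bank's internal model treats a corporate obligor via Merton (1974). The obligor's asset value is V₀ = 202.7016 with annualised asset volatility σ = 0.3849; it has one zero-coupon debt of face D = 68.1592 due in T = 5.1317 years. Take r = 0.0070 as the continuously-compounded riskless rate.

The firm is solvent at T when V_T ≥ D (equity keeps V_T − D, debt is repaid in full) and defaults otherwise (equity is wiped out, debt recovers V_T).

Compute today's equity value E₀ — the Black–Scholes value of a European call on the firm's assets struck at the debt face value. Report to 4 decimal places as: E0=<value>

E0=141.3215

Equity is a call on the firm's assets struck at D = 68.1592:
d₁ = [ln(V₀/D) + (r + σ²/2)T] / (σ√T)
   = [ln(202.7016/68.1592) + (0.0070 + 0.5·0.3849²)·5.1317] / (0.3849·√5.1317)
   = [1.089889 + 0.416047] / 0.871924 = 1.727142
d₂ = d₁ − σ√T = 1.727142 − 0.871924 = 0.855218
N(d₁) = 0.957929,  N(d₂) = 0.803785,  e^(−rT) = 0.964716
E₀ = V₀·N(d₁) − D·e^(−rT)·N(d₂)
   = 202.7016·0.957929 − 68.1592·0.964716·0.803785 = 141.321460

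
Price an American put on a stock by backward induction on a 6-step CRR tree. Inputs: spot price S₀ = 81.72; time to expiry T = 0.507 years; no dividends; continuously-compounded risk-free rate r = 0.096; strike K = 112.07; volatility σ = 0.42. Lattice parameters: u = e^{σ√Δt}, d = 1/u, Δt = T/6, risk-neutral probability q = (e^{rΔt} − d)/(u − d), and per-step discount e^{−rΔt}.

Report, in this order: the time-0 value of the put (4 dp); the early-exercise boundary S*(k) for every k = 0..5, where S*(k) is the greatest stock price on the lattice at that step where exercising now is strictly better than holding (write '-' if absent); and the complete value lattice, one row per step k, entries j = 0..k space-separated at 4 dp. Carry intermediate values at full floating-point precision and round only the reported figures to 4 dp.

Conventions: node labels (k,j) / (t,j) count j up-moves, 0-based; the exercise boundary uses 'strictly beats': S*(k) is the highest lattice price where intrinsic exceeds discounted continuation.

Δt=0.08450  u=1.12986  d=0.88507  q=0.50279  discount=0.99192
step 6 (expiry): payoffs max(K−S,0) = 72.7881 61.9239 48.0548 30.3500 7.7485 0.0000 0.0000
step 5: (k=5,j=0): S=44.3828, K−S=67.6872, hold=66.7818 ⇒ V=67.6872 exercise | (k=5,j=1): S=56.6579, K−S=55.4121, hold=54.5067 ⇒ V=55.4121 exercise | (k=5,j=2): S=72.3279, K−S=39.7421, hold=38.8367 ⇒ V=39.7421 exercise | (k=5,j=3): S=92.3318, K−S=19.7382, hold=18.8328 ⇒ V=19.7382 exercise | (k=5,j=4): S=117.8682, K−S=0.0000, hold=3.8215 ⇒ V=3.8215 continue | (k=5,j=5): S=150.4672, K−S=0.0000, hold=0.0000 ⇒ V=0.0000 continue  boundary S*=92.3318
step 4: (k=4,j=0): S=50.1461, K−S=61.9239, hold=61.0184 ⇒ V=61.9239 exercise | (k=4,j=1): S=64.0152, K−S=48.0548, hold=47.1494 ⇒ V=48.0548 exercise | (k=4,j=2): S=81.7200, K−S=30.3500, hold=29.4446 ⇒ V=30.3500 exercise | (k=4,j=3): S=104.3215, K−S=7.7485, hold=11.6407 ⇒ V=11.6407 continue | (k=4,j=4): S=133.1739, K−S=0.0000, hold=1.8847 ⇒ V=1.8847 continue  boundary S*=81.7200
step 3: (k=3,j=0): S=56.6579, K−S=55.4121, hold=54.5067 ⇒ V=55.4121 exercise | (k=3,j=1): S=72.3279, K−S=39.7421, hold=38.8367 ⇒ V=39.7421 exercise | (k=3,j=2): S=92.3318, K−S=19.7382, hold=20.7739 ⇒ V=20.7739 continue | (k=3,j=3): S=117.8682, K−S=0.0000, hold=6.6811 ⇒ V=6.6811 continue  boundary S*=72.3279
step 2: (k=2,j=0): S=64.0152, K−S=48.0548, hold=47.1494 ⇒ V=48.0548 exercise | (k=2,j=1): S=81.7200, K−S=30.3500, hold=29.9611 ⇒ V=30.3500 exercise | (k=2,j=2): S=104.3215, K−S=7.7485, hold=13.5776 ⇒ V=13.5776 continue  boundary S*=81.7200
step 1: (k=1,j=0): S=72.3279, K−S=39.7421, hold=38.8367 ⇒ V=39.7421 exercise | (k=1,j=1): S=92.3318, K−S=19.7382, hold=21.7399 ⇒ V=21.7399 continue  boundary S*=72.3279
step 0: (k=0,j=0): S=81.7200, K−S=30.3500, hold=30.4429 ⇒ V=30.4429 continue  boundary S*=-

price = 30.4429
boundary = - 72.3279 81.7200 72.3279 81.7200 92.3318
tree:
30.4429
39.7421 21.7399
48.0548 30.3500 13.5776
55.4121 39.7421 20.7739 6.6811
61.9239 48.0548 30.3500 11.6407 1.8847
67.6872 55.4121 39.7421 19.7382 3.8215 0.0000
72.7881 61.9239 48.0548 30.3500 7.7485 0.0000 0.0000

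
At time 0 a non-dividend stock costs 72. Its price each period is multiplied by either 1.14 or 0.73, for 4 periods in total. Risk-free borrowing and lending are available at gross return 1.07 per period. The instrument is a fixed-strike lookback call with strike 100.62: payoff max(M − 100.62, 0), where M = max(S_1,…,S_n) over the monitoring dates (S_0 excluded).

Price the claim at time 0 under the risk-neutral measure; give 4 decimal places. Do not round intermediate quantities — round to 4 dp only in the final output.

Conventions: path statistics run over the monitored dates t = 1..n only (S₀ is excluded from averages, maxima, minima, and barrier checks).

price = 8.0205

Risk-neutral up-probability p* = (R−d)/(u−d) = (1.07−0.73)/(1.14−0.73) = 0.8293; the claim prices as the p*-weighted sum of path payoffs discounted by R^4.
Enumerate all 2^4 = 16 price paths (U = up ×1.14, D = down ×0.73); each path with k up-moves has probability p*^k·(1−p*)^(4−k).
DDDD: M=52.5600, payoff=0.0000, prob=0.000850
UDDD: M=82.0800, payoff=0.0000, prob=0.004127
DUDD: M=59.9184, payoff=0.0000, prob=0.004127
UUDD: M=93.5712, payoff=0.0000, prob=0.020046
DDUD: M=52.5600, payoff=0.0000, prob=0.004127
UDUD: M=82.0800, payoff=0.0000, prob=0.020046
DUUD: M=68.3070, payoff=0.0000, prob=0.020046
UUUD: M=106.6712, payoff=6.0512, prob=0.097364
DDDU: M=52.5600, payoff=0.0000, prob=0.004127
UDDU: M=82.0800, payoff=0.0000, prob=0.020046
DUDU: M=59.9184, payoff=0.0000, prob=0.020046
UUDU: M=93.5712, payoff=0.0000, prob=0.097364
DDUU: M=52.5600, payoff=0.0000, prob=0.020046
UDUU: M=82.0800, payoff=0.0000, prob=0.097364
DUUU: M=77.8700, payoff=0.0000, prob=0.097364
UUUU: M=121.6051, payoff=20.9851, prob=0.472912
Price = Σ prob·payoff / R^4 = 10.513286 / 1.310796 = 8.0205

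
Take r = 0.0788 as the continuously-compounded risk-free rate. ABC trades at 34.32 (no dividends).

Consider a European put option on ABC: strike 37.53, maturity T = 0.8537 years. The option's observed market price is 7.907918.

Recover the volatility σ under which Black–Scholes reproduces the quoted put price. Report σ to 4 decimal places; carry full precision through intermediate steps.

sigma = 0.5951

At σ = 0.5951 the Black–Scholes value reproduces the quote:
σ√T = 0.5951·√0.8537 = 0.549848
d₁ = (ln(S/K) + (r+σ²/2)T) / (σ√T) = (ln(34.32/37.53) + (0.0788+0.5951²/2)·0.8537) / 0.549848 = (-0.089412 + 0.218438) / 0.549848 = 0.234657
d₂ = d₁ − σ√T = 0.234657 − 0.549848 = -0.315191
e^{−rT} = 0.934941
N(−d₁) = 0.407238,  N(−d₂) = 0.623692
V = K·e^{−rT}·N(−d₂) − S·N(−d₁) = 21.884310 − 13.976392 = 7.907918 (the observed quote) — the price is monotone increasing in volatility, hence this σ is the only solution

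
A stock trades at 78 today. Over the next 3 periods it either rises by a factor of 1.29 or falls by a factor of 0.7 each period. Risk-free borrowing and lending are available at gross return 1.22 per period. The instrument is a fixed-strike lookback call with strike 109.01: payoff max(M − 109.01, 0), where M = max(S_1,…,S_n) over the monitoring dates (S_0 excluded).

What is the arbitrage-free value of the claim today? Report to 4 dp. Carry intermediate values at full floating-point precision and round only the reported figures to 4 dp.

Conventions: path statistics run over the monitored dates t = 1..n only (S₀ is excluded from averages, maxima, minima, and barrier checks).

Risk-neutral up-probability p* = (R−d)/(u−d) = (1.22−0.7)/(1.29−0.7) = 0.8814; the claim prices as the p*-weighted sum of path payoffs discounted by R^3.
Enumerate all 2^3 = 8 price paths (U = up ×1.29, D = down ×0.7); each path with k up-moves has probability p*^k·(1−p*)^(3−k).
DDD: M=54.6000, payoff=0.0000, prob=0.001670
UDD: M=100.6200, payoff=0.0000, prob=0.012406
DUD: M=70.4340, payoff=0.0000, prob=0.012406
UUD: M=129.7998, payoff=20.7898, prob=0.092161
DDU: M=54.6000, payoff=0.0000, prob=0.012406
UDU: M=100.6200, payoff=0.0000, prob=0.092161
DUU: M=90.8599, payoff=0.0000, prob=0.092161
UUU: M=167.4417, payoff=58.4317, prob=0.684627
Price = Σ prob·payoff / R^3 = 41.919961 / 1.815848 = 23.0856

price = 23.0856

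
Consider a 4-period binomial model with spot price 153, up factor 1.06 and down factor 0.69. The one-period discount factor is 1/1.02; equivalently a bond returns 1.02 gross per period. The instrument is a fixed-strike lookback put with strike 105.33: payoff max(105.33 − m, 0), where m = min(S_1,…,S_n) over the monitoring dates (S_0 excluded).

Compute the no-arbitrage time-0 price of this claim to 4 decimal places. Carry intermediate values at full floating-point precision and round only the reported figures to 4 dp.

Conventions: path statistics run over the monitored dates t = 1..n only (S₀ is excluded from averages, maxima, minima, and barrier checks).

price = 1.5959

With p* = (R−d)/(u−d) = 0.8919, sum probability × payoff across the paths and divide by R^4.
Enumerate all 2^4 = 16 price paths (U = up ×1.06, D = down ×0.69); each path with k up-moves has probability p*^k·(1−p*)^(4−k).
DDDD: m=34.6807, payoff=70.6493, prob=0.000137
UDDD: m=53.2776, payoff=52.0524, prob=0.001127
DUDD: m=53.2776, payoff=52.0524, prob=0.001127
UUDD: m=81.8467, payoff=23.4833, prob=0.009297
DDUD: m=53.2776, payoff=52.0524, prob=0.001127
UDUD: m=81.8467, payoff=23.4833, prob=0.009297
DUUD: m=81.8467, payoff=23.4833, prob=0.009297
UUUD: m=125.7356, payoff=0.0000, prob=0.076700
DDDU: m=50.2619, payoff=55.0681, prob=0.001127
UDDU: m=77.2139, payoff=28.1161, prob=0.009297
DUDU: m=77.2139, payoff=28.1161, prob=0.009297
UUDU: m=118.6185, payoff=0.0000, prob=0.076700
DDUU: m=72.8433, payoff=32.4867, prob=0.009297
UDUU: m=111.9042, payoff=0.0000, prob=0.076700
DUUU: m=105.5700, payoff=0.0000, prob=0.076700
UUUU: m=162.1800, payoff=0.0000, prob=0.632774
Price = Σ prob·payoff / R^4 = 1.727466 / 1.082432 = 1.5959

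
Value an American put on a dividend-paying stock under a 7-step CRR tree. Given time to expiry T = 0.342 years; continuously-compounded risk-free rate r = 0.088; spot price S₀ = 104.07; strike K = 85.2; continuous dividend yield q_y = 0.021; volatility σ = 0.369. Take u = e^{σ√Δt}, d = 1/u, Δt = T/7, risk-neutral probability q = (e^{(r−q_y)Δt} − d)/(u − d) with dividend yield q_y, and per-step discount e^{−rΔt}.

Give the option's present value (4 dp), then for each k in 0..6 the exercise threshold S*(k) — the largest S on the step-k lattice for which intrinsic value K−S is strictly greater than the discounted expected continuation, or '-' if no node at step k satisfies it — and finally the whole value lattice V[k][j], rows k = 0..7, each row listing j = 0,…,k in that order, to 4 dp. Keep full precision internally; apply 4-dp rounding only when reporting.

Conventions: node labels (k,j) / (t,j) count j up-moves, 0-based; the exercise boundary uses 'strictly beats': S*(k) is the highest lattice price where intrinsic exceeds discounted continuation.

Δt=0.04886  u=1.08498  d=0.92168  q=0.49970  discount=0.99571
step 7 (expiry): payoffs max(K−S,0) = 26.4009 15.9827 3.7185 0.0000 0.0000 0.0000 0.0000 0.0000
step 6: (k=6,j=0): S=63.7959, K−S=21.4041, hold=21.1040 ⇒ V=21.4041 exercise | (k=6,j=1): S=75.0995, K−S=10.1005, hold=9.8120 ⇒ V=10.1005 exercise | (k=6,j=2): S=88.4059, K−S=0.0000, hold=1.8524 ⇒ V=1.8524 continue | (k=6,j=3): S=104.0700, K−S=0.0000, hold=0.0000 ⇒ V=0.0000 continue | (k=6,j=4): S=122.5095, K−S=0.0000, hold=0.0000 ⇒ V=0.0000 continue | (k=6,j=5): S=144.2162, K−S=0.0000, hold=0.0000 ⇒ V=0.0000 continue | (k=6,j=6): S=169.7690, K−S=0.0000, hold=0.0000 ⇒ V=0.0000 continue  boundary S*=75.0995
step 5: (k=5,j=0): S=69.2173, K−S=15.9827, hold=15.6881 ⇒ V=15.9827 exercise | (k=5,j=1): S=81.4815, K−S=3.7185, hold=5.9533 ⇒ V=5.9533 continue | (k=5,j=2): S=95.9187, K−S=0.0000, hold=0.9228 ⇒ V=0.9228 continue | (k=5,j=3): S=112.9140, K−S=0.0000, hold=0.0000 ⇒ V=0.0000 continue | (k=5,j=4): S=132.9205, K−S=0.0000, hold=0.0000 ⇒ V=0.0000 continue | (k=5,j=5): S=156.4719, K−S=0.0000, hold=0.0000 ⇒ V=0.0000 continue  boundary S*=69.2173
step 4: (k=4,j=0): S=75.0995, K−S=10.1005, hold=10.9239 ⇒ V=10.9239 continue | (k=4,j=1): S=88.4059, K−S=0.0000, hold=3.4248 ⇒ V=3.4248 continue | (k=4,j=2): S=104.0700, K−S=0.0000, hold=0.4597 ⇒ V=0.4597 continue | (k=4,j=3): S=122.5095, K−S=0.0000, hold=0.0000 ⇒ V=0.0000 continue | (k=4,j=4): S=144.2162, K−S=0.0000, hold=0.0000 ⇒ V=0.0000 continue  boundary S*=-
step 3: (k=3,j=0): S=81.4815, K−S=3.7185, hold=7.1458 ⇒ V=7.1458 continue | (k=3,j=1): S=95.9187, K−S=0.0000, hold=1.9348 ⇒ V=1.9348 continue | (k=3,j=2): S=112.9140, K−S=0.0000, hold=0.2290 ⇒ V=0.2290 continue | (k=3,j=3): S=132.9205, K−S=0.0000, hold=0.0000 ⇒ V=0.0000 continue  boundary S*=-
step 2: (k=2,j=0): S=88.4059, K−S=0.0000, hold=4.5224 ⇒ V=4.5224 continue | (k=2,j=1): S=104.0700, K−S=0.0000, hold=1.0778 ⇒ V=1.0778 continue | (k=2,j=2): S=122.5095, K−S=0.0000, hold=0.1141 ⇒ V=0.1141 continue  boundary S*=-
step 1: (k=1,j=0): S=95.9187, K−S=0.0000, hold=2.7891 ⇒ V=2.7891 continue | (k=1,j=1): S=112.9140, K−S=0.0000, hold=0.5937 ⇒ V=0.5937 continue  boundary S*=-
step 0: (k=0,j=0): S=104.0700, K−S=0.0000, hold=1.6848 ⇒ V=1.6848 continue  boundary S*=-

price = 1.6848
boundary = - - - - - 69.2173 75.0995
tree:
1.6848
2.7891 0.5937
4.5224 1.0778 0.1141
7.1458 1.9348 0.2290 0.0000
10.9239 3.4248 0.4597 0.0000 0.0000
15.9827 5.9533 0.9228 0.0000 0.0000 0.0000
21.4041 10.1005 1.8524 0.0000 0.0000 0.0000 0.0000
26.4009 15.9827 3.7185 0.0000 0.0000 0.0000 0.0000 0.0000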